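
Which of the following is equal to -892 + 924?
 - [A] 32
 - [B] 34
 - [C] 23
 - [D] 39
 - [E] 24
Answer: A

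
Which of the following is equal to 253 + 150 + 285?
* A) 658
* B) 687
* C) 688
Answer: C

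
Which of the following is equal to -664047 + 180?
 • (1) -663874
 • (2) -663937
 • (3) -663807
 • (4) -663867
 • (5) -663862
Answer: 4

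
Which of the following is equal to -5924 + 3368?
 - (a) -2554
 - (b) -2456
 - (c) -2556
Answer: c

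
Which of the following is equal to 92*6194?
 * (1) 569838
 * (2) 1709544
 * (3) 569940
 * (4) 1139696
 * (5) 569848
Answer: 5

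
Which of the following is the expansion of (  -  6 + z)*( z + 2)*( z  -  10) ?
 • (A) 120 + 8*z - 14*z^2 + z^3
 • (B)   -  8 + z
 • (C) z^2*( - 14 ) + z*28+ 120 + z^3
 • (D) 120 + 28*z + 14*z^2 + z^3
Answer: C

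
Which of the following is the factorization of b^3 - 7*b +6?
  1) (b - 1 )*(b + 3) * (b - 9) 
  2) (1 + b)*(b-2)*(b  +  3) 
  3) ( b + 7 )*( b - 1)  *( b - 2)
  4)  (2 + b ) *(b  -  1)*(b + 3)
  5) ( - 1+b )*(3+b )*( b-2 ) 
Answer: 5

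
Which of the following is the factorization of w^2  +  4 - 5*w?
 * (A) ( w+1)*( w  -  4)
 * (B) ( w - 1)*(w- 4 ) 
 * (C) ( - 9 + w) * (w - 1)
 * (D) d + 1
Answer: B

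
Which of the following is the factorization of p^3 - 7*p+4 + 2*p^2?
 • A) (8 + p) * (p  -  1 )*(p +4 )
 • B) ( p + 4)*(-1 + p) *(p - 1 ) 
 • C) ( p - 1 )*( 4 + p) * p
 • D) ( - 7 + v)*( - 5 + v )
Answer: B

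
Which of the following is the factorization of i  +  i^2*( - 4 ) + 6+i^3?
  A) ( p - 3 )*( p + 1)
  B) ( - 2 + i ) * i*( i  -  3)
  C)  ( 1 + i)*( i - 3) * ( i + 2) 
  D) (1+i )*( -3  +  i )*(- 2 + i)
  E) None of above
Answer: D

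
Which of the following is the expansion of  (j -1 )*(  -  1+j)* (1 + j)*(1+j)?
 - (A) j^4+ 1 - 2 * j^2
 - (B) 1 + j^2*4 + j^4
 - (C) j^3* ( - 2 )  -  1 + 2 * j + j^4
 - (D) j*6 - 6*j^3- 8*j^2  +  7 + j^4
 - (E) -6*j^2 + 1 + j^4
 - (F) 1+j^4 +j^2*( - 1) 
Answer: A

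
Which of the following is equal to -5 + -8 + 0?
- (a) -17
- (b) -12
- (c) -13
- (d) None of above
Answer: c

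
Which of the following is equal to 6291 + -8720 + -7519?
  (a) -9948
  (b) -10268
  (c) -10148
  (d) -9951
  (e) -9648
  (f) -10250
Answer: a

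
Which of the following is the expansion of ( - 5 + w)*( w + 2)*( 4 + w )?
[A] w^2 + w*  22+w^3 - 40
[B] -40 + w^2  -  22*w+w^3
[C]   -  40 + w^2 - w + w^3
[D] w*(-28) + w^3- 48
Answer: B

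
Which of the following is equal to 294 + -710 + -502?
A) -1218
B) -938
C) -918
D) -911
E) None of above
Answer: C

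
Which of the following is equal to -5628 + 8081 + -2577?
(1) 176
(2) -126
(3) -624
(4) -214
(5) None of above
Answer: 5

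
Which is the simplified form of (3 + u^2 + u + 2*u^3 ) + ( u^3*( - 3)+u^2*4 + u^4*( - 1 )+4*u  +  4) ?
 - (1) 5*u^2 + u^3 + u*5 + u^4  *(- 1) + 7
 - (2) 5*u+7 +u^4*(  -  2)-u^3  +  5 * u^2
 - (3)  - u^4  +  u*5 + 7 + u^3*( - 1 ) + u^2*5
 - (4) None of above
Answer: 3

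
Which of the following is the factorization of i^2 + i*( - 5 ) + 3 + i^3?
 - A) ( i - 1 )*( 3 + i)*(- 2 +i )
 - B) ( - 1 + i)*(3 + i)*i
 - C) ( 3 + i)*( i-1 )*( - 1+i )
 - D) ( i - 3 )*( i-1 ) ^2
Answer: C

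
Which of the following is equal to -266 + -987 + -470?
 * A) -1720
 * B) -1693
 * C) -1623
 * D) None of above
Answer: D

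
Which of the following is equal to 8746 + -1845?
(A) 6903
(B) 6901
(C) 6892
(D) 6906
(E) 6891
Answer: B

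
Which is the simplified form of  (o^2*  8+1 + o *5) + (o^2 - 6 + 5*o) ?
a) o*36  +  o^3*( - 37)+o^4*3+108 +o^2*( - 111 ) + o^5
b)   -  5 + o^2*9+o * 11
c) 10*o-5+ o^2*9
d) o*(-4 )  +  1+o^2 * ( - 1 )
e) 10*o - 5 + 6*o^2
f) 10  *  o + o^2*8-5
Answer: c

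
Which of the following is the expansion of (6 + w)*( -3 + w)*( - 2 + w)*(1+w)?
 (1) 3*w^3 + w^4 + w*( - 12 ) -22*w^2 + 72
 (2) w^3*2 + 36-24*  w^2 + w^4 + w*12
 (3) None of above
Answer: 3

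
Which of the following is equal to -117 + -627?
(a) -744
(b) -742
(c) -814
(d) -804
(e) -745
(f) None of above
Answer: a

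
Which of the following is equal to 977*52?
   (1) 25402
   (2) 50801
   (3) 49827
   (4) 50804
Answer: 4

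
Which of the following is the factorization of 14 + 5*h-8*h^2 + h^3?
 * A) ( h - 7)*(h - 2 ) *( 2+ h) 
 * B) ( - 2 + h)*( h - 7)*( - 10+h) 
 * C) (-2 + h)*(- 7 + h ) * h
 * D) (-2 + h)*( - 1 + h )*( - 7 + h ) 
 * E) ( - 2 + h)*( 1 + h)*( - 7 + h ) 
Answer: E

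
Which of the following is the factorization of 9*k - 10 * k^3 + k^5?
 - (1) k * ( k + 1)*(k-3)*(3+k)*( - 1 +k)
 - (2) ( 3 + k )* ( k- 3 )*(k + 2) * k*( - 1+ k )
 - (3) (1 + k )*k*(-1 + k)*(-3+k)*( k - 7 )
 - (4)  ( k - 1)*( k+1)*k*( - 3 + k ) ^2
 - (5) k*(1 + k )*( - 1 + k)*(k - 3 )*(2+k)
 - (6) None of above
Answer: 1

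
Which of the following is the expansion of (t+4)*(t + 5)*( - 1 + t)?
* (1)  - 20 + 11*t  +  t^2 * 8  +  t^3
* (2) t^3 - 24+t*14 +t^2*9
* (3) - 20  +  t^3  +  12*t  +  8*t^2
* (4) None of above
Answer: 1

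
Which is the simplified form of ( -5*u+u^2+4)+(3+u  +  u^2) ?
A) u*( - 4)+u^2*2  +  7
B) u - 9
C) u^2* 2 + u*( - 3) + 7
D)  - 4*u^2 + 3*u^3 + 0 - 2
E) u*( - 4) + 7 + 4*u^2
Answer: A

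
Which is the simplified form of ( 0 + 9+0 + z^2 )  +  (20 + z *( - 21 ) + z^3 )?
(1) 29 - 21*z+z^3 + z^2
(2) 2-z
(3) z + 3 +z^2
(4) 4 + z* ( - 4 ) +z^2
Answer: 1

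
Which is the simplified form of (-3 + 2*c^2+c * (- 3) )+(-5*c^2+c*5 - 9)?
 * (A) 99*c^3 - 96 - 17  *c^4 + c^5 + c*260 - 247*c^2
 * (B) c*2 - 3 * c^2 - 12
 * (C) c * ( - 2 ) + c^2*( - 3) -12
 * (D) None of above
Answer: B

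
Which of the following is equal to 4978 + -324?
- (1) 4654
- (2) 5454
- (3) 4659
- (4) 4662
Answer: 1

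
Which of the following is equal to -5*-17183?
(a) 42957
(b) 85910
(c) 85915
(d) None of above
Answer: c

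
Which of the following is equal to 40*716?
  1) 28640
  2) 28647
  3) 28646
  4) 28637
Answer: 1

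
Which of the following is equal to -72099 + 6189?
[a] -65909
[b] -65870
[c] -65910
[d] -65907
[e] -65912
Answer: c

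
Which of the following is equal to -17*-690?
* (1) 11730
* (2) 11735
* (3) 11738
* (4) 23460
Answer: 1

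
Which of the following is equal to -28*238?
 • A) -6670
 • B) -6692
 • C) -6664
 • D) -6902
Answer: C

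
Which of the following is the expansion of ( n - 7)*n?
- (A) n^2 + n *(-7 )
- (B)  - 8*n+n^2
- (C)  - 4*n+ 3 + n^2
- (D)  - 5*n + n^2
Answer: A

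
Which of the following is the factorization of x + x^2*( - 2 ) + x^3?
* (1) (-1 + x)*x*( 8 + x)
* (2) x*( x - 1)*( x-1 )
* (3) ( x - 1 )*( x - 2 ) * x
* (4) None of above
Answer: 2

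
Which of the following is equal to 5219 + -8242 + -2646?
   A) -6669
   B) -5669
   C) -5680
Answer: B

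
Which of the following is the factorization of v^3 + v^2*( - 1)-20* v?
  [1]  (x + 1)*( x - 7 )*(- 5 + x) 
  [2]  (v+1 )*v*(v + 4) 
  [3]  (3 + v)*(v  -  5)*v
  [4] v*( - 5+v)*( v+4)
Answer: 4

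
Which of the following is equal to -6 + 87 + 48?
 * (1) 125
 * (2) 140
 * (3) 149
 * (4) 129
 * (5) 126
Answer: 4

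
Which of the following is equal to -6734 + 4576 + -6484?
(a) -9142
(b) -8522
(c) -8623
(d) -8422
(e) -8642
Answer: e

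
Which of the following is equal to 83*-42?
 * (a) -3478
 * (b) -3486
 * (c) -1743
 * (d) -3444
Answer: b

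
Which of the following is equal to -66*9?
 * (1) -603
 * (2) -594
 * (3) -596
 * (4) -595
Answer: 2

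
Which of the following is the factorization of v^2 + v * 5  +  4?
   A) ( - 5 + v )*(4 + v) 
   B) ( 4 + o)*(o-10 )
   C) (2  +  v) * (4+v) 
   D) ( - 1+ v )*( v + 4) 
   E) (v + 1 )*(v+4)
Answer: E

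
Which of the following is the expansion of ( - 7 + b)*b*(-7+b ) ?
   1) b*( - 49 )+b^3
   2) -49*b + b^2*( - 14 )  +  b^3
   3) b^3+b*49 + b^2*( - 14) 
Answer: 3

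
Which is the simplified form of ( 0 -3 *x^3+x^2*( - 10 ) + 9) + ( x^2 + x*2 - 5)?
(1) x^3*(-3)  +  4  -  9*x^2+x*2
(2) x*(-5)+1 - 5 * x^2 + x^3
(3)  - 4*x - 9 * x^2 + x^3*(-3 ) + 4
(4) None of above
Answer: 1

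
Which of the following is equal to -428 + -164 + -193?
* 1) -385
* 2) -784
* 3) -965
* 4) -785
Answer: 4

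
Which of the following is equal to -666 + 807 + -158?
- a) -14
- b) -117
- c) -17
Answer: c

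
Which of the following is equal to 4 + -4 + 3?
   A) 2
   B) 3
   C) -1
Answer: B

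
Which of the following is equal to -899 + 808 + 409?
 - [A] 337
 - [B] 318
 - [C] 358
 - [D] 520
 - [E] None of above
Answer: B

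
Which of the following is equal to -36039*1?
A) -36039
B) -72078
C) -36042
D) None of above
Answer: A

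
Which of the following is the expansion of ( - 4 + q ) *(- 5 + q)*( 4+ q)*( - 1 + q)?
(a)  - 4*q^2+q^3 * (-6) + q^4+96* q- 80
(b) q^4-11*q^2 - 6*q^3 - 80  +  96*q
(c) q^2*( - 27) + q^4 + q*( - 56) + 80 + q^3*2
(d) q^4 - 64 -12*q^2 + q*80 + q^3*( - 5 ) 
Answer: b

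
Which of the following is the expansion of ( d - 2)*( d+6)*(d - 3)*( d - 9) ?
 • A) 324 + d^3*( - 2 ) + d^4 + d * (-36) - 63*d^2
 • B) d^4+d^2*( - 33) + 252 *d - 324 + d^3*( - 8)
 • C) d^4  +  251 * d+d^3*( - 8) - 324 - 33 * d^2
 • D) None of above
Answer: B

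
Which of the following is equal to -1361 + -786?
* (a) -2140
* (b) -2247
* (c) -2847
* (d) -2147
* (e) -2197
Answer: d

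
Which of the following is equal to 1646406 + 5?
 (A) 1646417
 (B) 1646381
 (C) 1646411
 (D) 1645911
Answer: C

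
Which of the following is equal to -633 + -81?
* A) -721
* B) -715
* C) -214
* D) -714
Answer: D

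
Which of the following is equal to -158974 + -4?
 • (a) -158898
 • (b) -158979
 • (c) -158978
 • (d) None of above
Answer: c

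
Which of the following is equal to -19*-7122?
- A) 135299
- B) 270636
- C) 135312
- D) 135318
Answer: D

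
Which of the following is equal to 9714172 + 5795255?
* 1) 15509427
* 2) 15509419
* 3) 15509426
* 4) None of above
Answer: 1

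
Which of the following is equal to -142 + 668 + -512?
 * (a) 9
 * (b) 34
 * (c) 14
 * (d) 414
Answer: c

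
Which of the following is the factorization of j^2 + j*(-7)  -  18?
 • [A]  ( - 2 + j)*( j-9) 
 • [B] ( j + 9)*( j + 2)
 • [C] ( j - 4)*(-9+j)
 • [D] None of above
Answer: D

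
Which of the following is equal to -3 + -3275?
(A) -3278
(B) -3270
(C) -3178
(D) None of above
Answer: A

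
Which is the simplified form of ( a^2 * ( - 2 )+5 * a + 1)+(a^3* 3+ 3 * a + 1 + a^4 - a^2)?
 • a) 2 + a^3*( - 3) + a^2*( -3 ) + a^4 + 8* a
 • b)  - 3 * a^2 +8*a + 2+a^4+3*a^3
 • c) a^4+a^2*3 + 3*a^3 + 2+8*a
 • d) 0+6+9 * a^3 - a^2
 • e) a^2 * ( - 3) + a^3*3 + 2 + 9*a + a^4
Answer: b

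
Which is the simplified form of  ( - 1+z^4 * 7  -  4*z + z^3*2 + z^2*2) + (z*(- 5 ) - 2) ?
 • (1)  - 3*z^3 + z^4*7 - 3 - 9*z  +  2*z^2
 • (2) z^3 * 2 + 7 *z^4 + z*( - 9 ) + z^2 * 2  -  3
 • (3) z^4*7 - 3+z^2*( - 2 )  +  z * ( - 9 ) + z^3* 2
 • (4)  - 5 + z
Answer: 2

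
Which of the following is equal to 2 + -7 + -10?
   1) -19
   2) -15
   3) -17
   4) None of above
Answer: 2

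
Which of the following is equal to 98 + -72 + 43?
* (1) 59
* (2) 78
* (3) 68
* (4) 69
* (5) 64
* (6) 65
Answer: 4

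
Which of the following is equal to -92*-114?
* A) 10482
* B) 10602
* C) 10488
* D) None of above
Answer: C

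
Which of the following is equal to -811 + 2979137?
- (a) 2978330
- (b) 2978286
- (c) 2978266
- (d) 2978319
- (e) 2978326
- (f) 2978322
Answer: e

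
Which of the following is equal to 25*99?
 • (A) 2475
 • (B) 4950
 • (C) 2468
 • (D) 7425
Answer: A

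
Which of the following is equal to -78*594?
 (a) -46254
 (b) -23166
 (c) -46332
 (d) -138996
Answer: c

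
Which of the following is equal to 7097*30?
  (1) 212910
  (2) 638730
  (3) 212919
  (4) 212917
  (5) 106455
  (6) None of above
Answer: 1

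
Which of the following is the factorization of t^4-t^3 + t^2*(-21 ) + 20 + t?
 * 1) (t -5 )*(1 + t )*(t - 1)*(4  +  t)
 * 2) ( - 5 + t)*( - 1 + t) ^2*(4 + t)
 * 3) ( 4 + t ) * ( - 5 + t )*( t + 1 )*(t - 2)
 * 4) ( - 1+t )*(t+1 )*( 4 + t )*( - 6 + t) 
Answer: 1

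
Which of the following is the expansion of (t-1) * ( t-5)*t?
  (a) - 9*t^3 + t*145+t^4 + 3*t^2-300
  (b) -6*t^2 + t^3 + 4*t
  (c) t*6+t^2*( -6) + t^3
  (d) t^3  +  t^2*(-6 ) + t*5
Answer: d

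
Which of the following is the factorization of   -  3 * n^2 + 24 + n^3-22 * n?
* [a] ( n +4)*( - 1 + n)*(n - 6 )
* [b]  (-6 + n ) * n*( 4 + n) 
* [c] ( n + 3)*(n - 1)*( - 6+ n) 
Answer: a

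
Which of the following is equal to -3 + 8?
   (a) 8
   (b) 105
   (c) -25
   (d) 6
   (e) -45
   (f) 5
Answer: f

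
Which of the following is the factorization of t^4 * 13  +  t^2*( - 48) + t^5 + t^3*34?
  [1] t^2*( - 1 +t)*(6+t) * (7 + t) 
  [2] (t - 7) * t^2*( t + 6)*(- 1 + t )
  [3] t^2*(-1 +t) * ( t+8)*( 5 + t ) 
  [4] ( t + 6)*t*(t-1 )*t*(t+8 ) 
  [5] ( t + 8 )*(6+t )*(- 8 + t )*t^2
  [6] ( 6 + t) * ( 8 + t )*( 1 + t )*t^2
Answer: 4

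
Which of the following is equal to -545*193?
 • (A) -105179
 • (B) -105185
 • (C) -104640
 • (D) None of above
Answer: B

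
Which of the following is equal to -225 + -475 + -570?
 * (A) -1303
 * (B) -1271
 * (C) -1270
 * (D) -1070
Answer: C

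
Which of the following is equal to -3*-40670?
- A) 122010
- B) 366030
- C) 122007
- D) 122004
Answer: A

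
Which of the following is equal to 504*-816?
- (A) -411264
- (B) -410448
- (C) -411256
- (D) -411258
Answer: A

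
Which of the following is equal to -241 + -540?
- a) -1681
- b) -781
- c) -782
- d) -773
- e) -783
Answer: b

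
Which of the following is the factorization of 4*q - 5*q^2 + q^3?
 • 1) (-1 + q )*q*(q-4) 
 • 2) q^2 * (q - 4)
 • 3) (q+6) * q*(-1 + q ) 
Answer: 1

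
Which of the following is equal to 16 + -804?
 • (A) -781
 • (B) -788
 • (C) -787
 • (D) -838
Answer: B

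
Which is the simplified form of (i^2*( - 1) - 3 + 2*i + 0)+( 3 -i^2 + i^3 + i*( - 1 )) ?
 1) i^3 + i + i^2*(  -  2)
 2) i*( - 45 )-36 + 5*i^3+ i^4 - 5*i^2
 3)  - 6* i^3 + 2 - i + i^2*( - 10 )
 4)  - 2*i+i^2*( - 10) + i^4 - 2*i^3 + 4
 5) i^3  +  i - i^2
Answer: 1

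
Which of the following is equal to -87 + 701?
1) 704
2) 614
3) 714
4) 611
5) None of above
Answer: 2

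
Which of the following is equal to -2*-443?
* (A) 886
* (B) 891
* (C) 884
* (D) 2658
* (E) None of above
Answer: A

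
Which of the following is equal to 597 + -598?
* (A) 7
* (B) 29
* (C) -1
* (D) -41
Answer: C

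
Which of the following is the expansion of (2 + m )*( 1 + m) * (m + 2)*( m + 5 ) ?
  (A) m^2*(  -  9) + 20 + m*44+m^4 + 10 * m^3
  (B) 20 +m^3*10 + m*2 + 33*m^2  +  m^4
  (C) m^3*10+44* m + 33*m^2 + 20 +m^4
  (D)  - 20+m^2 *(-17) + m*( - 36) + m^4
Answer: C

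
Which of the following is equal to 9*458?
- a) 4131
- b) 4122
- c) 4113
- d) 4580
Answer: b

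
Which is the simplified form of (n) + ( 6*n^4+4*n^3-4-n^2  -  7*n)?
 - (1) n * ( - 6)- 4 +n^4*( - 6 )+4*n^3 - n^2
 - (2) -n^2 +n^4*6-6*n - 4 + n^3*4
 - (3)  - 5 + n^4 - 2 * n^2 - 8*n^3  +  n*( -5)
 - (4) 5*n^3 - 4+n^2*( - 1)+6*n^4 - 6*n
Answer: 2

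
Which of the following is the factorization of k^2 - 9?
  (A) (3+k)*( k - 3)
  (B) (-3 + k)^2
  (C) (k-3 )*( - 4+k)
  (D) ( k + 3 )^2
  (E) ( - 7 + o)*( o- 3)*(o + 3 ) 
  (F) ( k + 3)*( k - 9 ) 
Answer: A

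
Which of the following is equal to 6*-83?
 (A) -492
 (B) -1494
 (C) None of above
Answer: C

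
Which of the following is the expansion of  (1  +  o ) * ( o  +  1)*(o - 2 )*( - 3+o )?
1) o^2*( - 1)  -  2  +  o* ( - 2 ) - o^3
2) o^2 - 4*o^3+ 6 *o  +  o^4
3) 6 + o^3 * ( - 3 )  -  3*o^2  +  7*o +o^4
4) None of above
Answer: 3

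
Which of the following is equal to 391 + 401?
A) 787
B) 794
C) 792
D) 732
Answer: C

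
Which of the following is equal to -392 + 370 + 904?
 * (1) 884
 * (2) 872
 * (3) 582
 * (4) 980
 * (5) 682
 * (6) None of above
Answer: 6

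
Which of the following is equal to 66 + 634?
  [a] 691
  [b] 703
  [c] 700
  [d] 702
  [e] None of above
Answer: c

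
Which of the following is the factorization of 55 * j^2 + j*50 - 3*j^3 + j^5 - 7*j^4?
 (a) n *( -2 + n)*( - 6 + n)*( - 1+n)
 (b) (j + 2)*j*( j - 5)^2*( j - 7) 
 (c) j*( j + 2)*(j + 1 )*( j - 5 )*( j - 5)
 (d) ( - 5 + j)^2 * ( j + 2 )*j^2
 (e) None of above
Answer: c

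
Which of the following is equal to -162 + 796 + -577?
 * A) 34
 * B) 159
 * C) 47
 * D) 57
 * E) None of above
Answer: D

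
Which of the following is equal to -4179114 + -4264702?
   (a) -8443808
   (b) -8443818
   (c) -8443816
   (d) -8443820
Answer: c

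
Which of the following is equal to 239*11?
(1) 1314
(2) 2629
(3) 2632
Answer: 2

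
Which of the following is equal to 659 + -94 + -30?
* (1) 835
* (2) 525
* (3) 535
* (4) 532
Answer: 3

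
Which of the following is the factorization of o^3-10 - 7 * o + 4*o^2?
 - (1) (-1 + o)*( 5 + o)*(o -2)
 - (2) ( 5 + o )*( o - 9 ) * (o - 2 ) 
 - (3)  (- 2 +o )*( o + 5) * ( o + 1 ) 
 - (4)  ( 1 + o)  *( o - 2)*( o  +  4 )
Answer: 3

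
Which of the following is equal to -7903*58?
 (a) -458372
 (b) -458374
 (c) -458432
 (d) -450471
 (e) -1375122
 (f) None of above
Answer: b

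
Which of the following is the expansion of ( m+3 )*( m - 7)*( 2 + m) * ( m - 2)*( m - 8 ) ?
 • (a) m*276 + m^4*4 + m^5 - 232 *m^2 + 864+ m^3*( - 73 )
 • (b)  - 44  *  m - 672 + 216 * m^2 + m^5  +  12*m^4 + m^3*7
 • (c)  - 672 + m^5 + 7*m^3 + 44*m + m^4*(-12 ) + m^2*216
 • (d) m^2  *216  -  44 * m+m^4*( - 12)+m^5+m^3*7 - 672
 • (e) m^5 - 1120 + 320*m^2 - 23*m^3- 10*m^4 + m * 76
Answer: d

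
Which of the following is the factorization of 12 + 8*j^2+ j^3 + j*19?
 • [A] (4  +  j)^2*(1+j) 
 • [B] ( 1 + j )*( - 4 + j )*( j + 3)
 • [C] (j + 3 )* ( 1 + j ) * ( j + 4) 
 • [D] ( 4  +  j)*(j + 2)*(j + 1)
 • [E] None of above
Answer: C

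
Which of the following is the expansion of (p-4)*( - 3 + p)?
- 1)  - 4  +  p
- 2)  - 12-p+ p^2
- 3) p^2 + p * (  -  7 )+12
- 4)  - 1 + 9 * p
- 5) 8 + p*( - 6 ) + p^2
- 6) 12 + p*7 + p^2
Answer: 3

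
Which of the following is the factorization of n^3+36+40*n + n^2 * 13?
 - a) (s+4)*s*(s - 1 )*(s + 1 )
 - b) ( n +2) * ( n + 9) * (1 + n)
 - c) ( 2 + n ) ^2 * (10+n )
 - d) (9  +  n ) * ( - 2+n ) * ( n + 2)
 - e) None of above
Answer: e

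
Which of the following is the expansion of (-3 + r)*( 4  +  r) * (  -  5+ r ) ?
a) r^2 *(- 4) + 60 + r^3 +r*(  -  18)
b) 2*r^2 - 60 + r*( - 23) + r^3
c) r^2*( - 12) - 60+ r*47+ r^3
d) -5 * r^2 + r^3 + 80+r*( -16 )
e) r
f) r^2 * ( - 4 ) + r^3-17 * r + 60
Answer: f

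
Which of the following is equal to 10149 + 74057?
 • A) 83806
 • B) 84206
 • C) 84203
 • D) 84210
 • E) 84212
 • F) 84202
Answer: B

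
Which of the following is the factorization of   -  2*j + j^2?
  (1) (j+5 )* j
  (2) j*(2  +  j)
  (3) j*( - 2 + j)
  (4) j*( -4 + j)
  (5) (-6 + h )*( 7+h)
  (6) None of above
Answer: 3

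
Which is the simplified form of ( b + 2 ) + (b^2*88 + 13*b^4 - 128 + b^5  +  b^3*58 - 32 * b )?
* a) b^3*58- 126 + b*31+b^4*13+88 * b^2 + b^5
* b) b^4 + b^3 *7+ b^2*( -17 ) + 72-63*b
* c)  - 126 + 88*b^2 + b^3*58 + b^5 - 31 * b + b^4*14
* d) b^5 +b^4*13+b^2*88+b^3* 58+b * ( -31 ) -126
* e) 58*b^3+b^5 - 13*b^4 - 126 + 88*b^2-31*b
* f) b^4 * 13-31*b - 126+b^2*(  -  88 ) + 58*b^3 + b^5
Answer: d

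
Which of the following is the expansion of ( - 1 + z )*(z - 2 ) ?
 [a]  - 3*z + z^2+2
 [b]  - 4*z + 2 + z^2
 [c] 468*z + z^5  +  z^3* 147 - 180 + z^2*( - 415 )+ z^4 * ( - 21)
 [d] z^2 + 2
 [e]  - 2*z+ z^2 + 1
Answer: a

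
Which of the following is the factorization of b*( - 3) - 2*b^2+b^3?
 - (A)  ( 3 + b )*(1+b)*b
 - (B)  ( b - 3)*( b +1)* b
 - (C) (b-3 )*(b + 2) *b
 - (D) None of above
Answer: B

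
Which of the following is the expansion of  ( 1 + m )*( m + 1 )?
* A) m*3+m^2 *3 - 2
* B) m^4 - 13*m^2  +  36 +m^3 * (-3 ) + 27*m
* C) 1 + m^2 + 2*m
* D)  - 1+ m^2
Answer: C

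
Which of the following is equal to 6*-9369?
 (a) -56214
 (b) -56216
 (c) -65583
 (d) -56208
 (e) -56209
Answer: a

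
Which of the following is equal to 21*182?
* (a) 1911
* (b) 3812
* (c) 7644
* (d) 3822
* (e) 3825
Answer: d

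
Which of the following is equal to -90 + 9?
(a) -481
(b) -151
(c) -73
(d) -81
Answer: d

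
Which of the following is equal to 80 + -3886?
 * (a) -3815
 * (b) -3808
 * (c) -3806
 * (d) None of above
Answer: c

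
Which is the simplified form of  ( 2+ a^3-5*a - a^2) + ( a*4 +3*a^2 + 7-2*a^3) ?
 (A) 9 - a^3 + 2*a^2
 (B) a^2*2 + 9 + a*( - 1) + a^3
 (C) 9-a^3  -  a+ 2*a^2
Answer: C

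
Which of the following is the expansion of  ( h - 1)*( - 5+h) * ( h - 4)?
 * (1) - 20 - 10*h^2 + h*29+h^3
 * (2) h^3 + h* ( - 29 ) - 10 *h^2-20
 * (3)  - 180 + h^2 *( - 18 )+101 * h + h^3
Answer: 1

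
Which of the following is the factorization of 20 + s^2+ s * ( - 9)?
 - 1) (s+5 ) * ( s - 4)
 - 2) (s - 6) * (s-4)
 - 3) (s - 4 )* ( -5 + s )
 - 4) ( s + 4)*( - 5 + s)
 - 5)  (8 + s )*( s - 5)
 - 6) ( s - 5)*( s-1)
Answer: 3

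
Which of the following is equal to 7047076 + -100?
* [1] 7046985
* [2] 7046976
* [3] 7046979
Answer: 2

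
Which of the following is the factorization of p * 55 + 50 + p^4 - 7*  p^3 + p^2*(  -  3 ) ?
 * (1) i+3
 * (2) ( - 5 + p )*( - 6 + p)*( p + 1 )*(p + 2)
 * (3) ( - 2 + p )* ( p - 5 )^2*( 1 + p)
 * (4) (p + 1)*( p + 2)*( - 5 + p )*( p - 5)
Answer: 4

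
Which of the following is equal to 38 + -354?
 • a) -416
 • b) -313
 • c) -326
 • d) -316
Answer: d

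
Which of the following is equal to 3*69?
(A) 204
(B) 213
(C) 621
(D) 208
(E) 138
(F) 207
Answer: F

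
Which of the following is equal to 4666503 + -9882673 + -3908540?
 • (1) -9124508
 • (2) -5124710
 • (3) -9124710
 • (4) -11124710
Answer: 3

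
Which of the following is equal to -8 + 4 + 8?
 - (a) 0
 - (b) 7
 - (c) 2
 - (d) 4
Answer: d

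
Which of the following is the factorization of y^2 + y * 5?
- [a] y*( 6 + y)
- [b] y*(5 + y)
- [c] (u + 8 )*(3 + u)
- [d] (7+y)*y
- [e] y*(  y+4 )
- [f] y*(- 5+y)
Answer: b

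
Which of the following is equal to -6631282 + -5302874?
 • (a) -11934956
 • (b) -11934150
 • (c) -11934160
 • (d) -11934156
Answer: d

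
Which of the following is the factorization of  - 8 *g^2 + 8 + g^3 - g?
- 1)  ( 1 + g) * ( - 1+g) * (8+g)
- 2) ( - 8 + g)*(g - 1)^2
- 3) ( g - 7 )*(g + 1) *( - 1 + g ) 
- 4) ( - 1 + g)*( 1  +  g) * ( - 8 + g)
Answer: 4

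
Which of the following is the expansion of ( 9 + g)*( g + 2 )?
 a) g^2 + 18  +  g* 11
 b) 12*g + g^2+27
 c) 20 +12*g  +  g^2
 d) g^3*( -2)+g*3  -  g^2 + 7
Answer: a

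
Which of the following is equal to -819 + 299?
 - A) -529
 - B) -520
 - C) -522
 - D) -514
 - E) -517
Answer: B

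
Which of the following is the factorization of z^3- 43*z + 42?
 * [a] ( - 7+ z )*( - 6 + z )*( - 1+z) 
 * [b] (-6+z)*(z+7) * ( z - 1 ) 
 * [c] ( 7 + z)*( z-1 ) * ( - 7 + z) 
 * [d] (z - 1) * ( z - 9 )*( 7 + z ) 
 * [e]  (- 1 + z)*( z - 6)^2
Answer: b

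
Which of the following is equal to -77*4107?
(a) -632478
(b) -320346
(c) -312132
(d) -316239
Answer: d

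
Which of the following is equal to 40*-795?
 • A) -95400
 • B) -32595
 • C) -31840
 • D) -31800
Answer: D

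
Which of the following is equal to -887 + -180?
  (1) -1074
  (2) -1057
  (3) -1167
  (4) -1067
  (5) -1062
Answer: 4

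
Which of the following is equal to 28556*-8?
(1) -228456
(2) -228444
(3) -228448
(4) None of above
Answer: 3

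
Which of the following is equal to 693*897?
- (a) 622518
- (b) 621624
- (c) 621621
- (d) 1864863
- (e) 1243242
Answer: c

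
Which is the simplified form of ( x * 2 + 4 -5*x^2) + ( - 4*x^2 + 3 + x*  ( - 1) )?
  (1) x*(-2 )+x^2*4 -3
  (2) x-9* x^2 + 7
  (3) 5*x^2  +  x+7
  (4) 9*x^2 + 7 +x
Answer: 2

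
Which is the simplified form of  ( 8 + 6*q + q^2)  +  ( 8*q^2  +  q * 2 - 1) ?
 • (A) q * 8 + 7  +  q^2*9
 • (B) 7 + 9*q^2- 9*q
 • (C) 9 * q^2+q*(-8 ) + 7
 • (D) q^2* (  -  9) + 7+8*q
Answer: A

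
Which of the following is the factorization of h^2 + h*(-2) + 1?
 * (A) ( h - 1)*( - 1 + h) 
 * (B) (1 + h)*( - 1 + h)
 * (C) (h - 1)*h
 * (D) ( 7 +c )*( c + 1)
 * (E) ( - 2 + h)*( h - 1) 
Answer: A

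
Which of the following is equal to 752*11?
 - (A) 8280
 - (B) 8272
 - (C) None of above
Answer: B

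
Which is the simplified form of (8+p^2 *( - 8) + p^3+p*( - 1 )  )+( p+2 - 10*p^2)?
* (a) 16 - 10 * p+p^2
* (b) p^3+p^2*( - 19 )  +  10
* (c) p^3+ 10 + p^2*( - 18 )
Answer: c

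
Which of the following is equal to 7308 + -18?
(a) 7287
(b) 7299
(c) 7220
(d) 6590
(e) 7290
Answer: e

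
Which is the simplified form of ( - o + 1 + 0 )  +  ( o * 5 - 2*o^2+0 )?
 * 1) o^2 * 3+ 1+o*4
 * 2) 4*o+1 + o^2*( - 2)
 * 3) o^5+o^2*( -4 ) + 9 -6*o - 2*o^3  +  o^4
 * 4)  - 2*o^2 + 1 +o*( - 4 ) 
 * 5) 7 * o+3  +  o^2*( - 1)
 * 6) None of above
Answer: 2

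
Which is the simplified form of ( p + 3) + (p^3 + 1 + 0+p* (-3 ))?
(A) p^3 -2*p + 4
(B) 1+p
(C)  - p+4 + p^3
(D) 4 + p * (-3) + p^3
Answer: A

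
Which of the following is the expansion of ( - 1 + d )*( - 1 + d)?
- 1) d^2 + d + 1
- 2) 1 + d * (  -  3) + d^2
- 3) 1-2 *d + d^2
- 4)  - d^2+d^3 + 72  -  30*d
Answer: 3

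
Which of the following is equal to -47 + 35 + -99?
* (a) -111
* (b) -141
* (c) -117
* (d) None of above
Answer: a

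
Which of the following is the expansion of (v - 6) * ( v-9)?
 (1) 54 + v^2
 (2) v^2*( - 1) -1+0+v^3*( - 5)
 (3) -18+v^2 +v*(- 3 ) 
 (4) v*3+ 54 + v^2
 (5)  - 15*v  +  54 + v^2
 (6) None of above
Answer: 5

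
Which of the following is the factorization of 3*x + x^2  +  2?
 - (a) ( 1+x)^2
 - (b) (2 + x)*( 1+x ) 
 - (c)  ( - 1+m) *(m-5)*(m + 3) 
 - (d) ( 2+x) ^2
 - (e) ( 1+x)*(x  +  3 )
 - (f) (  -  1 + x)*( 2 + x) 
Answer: b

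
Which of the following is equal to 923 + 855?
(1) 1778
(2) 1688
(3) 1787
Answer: 1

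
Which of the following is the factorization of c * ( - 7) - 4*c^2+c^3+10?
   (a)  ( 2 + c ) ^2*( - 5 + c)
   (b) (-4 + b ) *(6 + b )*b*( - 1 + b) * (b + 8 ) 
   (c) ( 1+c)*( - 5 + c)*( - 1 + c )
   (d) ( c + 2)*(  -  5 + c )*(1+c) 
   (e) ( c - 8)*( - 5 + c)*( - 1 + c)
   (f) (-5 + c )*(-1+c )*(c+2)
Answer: f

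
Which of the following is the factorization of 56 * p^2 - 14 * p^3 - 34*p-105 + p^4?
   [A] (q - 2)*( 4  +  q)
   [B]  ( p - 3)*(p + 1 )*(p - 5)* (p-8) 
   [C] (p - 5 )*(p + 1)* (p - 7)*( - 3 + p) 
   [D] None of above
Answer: C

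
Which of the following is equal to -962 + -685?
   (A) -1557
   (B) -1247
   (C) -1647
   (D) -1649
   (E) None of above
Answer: C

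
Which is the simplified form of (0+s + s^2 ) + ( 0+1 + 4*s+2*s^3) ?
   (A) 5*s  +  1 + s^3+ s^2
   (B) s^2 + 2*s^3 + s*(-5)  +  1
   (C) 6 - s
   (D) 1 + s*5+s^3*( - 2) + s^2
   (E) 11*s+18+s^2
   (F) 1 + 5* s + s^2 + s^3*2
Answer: F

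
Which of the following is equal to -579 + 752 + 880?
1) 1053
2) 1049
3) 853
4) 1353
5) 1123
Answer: 1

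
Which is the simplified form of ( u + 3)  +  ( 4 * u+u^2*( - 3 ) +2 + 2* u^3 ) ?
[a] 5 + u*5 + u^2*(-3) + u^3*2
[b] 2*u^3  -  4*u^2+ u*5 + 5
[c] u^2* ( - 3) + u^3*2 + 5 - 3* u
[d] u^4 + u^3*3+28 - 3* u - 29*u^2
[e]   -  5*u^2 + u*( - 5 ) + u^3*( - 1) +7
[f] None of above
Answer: a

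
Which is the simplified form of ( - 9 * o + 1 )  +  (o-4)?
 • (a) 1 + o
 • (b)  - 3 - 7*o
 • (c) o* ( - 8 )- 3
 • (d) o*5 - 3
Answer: c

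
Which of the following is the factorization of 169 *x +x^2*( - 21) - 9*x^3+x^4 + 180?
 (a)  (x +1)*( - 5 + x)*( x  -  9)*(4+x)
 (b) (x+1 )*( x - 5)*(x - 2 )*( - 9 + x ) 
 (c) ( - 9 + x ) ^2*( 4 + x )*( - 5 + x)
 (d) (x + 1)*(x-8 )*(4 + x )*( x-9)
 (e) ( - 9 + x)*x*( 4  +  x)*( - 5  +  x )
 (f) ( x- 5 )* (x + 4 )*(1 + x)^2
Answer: a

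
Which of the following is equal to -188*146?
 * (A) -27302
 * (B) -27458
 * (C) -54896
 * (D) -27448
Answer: D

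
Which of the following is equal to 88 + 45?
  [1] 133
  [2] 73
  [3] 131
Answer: 1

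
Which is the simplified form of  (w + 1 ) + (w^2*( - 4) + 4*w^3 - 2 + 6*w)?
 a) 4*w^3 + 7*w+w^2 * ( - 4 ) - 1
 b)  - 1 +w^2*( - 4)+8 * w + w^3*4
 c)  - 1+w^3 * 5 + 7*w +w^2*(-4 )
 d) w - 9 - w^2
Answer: a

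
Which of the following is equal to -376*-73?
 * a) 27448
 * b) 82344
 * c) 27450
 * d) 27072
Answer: a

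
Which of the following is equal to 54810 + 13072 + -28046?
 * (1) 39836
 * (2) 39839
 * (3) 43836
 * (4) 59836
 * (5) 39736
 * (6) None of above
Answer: 1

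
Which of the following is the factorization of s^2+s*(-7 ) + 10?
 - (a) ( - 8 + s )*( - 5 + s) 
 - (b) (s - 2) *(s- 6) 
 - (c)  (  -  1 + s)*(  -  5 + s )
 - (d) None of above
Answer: d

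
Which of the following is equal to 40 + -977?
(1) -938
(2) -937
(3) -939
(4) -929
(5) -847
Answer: 2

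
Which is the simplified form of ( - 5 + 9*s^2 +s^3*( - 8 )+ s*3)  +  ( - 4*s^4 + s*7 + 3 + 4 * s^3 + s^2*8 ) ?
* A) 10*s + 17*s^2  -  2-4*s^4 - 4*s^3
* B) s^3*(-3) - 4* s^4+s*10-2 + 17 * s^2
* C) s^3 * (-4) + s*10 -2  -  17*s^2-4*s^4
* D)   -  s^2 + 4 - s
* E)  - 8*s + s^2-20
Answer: A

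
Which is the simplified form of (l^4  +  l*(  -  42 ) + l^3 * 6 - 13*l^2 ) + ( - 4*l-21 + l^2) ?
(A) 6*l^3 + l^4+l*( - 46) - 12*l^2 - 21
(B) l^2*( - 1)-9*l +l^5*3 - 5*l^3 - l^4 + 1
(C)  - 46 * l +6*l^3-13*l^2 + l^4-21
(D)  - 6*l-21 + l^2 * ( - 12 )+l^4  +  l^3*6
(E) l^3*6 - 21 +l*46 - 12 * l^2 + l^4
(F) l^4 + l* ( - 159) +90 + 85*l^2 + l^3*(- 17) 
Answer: A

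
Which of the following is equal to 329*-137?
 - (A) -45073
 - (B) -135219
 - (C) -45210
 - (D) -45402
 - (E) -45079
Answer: A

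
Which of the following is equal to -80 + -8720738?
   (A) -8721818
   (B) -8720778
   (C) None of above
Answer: C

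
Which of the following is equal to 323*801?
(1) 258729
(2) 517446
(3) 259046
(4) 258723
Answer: 4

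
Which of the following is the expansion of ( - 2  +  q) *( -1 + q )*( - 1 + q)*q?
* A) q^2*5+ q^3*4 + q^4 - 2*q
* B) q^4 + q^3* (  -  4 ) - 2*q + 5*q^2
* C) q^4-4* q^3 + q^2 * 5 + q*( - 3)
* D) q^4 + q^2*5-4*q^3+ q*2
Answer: B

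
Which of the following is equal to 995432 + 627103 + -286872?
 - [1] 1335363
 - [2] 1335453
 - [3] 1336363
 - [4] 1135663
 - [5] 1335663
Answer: 5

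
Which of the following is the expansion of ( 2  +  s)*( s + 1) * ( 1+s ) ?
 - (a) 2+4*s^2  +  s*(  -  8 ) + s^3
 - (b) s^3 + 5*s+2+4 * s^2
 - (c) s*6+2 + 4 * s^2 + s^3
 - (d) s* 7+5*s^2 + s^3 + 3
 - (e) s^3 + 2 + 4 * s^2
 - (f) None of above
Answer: b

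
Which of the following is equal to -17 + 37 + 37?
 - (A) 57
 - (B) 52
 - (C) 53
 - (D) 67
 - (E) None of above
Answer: A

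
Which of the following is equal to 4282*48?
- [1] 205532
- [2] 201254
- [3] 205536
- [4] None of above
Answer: 3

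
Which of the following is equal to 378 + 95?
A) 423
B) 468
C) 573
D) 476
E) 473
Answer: E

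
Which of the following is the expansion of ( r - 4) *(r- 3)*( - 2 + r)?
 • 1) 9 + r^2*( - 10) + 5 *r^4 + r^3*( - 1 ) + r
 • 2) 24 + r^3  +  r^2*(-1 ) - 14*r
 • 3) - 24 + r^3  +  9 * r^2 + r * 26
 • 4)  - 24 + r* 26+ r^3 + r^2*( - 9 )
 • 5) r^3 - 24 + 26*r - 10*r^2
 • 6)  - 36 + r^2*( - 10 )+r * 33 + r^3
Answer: 4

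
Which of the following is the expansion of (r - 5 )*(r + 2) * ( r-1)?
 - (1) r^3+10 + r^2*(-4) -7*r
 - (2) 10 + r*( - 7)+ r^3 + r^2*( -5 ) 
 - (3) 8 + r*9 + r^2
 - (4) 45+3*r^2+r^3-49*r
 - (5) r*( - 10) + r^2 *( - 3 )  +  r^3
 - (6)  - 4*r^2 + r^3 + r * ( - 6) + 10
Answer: 1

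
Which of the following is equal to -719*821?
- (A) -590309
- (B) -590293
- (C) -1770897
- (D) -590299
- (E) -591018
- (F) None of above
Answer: D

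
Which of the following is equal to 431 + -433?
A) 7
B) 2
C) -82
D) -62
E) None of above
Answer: E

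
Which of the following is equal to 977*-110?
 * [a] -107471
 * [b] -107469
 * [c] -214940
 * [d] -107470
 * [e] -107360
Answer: d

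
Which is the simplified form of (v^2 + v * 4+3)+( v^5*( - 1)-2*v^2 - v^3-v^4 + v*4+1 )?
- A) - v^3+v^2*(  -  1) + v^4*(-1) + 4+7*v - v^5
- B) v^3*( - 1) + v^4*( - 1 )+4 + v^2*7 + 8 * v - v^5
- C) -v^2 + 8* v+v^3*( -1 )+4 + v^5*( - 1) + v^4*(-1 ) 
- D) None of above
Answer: C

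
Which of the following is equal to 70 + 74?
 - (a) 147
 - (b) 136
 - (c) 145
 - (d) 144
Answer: d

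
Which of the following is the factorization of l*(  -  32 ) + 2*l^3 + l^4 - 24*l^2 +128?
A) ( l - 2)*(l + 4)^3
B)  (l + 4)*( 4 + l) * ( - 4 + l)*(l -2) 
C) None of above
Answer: B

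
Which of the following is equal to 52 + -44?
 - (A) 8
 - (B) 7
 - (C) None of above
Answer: A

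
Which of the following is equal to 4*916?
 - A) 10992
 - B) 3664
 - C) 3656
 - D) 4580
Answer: B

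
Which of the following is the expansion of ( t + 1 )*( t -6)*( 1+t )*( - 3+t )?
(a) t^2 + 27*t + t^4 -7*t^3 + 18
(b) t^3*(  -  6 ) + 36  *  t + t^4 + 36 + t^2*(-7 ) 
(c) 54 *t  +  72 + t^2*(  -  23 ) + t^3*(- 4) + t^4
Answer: a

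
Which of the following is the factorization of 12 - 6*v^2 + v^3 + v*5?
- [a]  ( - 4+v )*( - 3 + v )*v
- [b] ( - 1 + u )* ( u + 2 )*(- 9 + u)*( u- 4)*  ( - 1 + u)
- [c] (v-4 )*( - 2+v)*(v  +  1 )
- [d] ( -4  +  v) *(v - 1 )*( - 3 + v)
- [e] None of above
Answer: e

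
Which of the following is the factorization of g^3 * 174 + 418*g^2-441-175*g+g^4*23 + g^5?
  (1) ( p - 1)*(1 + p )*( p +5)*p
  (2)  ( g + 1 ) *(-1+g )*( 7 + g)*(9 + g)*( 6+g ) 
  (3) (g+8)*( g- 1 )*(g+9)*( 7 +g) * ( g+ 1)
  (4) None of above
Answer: 4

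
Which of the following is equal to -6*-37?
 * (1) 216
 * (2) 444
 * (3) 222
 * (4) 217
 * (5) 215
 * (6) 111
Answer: 3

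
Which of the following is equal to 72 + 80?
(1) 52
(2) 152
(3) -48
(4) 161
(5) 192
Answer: 2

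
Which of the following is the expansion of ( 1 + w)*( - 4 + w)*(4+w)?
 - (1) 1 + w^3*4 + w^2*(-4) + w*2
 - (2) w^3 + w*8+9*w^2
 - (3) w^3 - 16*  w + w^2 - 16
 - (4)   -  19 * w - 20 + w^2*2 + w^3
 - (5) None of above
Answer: 3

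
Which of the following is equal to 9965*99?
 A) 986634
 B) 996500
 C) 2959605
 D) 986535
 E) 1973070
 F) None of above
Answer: D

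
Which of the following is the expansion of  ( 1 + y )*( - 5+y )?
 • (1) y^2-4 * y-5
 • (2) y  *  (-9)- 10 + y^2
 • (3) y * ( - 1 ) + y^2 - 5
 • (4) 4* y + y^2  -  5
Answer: 1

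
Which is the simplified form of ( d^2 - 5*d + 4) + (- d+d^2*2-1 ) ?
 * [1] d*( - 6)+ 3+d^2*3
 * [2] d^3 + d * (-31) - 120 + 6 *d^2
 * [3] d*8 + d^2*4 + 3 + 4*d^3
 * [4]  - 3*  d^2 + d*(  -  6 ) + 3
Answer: 1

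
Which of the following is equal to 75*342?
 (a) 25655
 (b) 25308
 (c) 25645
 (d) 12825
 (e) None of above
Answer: e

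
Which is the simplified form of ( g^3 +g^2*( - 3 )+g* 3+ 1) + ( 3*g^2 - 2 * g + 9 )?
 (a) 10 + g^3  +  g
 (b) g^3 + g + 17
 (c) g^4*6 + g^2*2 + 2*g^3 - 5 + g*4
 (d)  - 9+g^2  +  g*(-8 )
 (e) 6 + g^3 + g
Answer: a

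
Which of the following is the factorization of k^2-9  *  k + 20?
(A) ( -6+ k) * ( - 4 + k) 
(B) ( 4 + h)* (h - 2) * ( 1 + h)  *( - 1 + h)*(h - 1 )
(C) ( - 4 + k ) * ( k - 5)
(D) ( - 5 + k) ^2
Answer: C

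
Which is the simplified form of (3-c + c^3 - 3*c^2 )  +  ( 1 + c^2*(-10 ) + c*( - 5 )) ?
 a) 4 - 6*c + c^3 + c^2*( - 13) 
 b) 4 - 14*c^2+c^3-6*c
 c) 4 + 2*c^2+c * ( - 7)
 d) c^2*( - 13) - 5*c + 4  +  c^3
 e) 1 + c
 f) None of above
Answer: a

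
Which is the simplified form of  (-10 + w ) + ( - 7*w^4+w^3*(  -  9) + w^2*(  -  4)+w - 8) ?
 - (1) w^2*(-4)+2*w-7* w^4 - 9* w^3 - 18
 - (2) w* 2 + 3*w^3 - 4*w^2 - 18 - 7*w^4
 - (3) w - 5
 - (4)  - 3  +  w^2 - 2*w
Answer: 1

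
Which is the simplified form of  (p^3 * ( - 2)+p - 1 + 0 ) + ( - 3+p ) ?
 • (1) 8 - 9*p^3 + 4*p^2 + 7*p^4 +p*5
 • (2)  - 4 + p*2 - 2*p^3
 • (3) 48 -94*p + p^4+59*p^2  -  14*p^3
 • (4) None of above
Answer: 2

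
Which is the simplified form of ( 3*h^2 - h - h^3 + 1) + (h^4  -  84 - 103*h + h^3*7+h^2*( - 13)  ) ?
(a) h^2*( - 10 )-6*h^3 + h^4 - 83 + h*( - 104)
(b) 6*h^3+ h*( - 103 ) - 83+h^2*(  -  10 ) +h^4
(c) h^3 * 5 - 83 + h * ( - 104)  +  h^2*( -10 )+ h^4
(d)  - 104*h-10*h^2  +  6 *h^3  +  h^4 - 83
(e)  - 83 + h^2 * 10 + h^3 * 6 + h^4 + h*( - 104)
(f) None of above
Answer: d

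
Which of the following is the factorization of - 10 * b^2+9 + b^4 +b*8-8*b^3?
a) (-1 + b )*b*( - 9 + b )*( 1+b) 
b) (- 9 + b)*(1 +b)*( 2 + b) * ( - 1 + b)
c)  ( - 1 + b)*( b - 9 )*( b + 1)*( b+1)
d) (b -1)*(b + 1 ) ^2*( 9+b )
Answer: c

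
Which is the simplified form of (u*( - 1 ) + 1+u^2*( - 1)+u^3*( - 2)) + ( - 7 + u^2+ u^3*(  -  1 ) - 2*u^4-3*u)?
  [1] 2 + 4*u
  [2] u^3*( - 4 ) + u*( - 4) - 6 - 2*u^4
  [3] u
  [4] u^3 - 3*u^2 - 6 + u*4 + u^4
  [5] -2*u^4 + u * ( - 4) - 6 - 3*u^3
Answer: 5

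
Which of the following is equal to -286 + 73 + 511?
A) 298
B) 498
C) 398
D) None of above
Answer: A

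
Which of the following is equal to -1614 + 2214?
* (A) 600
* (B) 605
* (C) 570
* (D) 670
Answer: A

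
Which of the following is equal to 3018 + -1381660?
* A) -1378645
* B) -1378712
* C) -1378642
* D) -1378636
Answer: C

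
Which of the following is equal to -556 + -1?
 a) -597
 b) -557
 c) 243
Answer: b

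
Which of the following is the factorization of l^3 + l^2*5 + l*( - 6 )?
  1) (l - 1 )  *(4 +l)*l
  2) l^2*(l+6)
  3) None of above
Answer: 3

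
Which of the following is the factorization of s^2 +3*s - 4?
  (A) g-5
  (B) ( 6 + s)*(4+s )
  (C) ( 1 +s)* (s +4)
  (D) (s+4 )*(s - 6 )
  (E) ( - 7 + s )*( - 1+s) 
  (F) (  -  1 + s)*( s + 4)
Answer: F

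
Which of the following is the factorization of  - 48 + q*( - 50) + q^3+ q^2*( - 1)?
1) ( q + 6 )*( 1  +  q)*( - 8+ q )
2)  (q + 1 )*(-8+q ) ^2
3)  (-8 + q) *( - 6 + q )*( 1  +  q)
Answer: 1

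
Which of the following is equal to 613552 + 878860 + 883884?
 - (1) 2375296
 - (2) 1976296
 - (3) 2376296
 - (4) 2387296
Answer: 3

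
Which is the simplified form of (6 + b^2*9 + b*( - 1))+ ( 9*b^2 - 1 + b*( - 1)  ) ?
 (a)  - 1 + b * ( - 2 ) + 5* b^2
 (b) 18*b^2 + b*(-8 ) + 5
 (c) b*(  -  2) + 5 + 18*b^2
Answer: c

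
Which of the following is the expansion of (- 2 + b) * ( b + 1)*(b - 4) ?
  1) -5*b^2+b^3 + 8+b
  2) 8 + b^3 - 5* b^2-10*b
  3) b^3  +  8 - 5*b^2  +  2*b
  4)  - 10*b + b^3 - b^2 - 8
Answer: 3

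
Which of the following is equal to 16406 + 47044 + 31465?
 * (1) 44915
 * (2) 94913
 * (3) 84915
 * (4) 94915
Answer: 4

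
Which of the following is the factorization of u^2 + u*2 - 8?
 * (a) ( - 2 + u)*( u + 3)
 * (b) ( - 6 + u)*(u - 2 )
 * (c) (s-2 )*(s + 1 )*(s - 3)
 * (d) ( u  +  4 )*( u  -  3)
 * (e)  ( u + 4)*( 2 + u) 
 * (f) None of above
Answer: f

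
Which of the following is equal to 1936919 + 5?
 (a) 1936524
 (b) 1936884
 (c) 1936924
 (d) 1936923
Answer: c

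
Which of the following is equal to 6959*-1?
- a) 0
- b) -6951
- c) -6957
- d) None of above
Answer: d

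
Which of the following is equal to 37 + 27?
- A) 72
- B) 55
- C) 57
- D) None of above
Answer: D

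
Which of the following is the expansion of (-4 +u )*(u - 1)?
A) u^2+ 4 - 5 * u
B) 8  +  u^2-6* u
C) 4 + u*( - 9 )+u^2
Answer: A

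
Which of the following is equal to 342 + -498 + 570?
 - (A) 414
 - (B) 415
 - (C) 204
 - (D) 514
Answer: A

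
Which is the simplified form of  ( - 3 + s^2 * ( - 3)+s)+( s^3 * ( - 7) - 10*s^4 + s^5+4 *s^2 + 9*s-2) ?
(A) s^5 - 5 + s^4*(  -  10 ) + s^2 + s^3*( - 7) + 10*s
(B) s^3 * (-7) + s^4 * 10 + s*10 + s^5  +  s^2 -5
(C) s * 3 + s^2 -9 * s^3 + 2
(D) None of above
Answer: A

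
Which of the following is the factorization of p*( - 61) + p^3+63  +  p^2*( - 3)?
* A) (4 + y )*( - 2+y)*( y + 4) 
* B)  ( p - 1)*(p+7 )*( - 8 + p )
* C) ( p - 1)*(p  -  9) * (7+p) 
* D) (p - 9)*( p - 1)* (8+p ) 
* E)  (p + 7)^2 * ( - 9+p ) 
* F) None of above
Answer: C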